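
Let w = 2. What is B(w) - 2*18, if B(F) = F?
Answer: -34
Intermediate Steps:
B(w) - 2*18 = 2 - 2*18 = 2 - 36 = -34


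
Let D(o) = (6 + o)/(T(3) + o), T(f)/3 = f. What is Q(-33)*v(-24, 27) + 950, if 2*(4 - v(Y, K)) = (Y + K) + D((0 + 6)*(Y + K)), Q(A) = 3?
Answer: 5737/6 ≈ 956.17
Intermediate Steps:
T(f) = 3*f
D(o) = (6 + o)/(9 + o) (D(o) = (6 + o)/(3*3 + o) = (6 + o)/(9 + o))
v(Y, K) = 4 - K/2 - Y/2 - (6 + 6*K + 6*Y)/(2*(9 + 6*K + 6*Y)) (v(Y, K) = 4 - ((Y + K) + (6 + (0 + 6)*(Y + K))/(9 + (0 + 6)*(Y + K)))/2 = 4 - ((K + Y) + (6 + 6*(K + Y))/(9 + 6*(K + Y)))/2 = 4 - ((K + Y) + (6 + (6*K + 6*Y))/(9 + (6*K + 6*Y)))/2 = 4 - ((K + Y) + (6 + 6*K + 6*Y)/(9 + 6*K + 6*Y))/2 = 4 - (K + Y + (6 + 6*K + 6*Y)/(9 + 6*K + 6*Y))/2 = 4 + (-K/2 - Y/2 - (6 + 6*K + 6*Y)/(2*(9 + 6*K + 6*Y))) = 4 - K/2 - Y/2 - (6 + 6*K + 6*Y)/(2*(9 + 6*K + 6*Y)))
Q(-33)*v(-24, 27) + 950 = 3*((-1 - 1*27 - 1*(-24) + (3 + 2*27 + 2*(-24))*(8 - 1*27 - 1*(-24))/2)/(3 + 2*27 + 2*(-24))) + 950 = 3*((-1 - 27 + 24 + (3 + 54 - 48)*(8 - 27 + 24)/2)/(3 + 54 - 48)) + 950 = 3*((-1 - 27 + 24 + (½)*9*5)/9) + 950 = 3*((-1 - 27 + 24 + 45/2)/9) + 950 = 3*((⅑)*(37/2)) + 950 = 3*(37/18) + 950 = 37/6 + 950 = 5737/6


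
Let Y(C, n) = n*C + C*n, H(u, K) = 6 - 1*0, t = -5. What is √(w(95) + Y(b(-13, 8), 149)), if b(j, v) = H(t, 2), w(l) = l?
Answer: √1883 ≈ 43.394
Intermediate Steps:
H(u, K) = 6 (H(u, K) = 6 + 0 = 6)
b(j, v) = 6
Y(C, n) = 2*C*n (Y(C, n) = C*n + C*n = 2*C*n)
√(w(95) + Y(b(-13, 8), 149)) = √(95 + 2*6*149) = √(95 + 1788) = √1883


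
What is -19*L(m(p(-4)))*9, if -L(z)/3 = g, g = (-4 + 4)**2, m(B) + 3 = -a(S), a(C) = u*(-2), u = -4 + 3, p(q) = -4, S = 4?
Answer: 0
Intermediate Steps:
u = -1
a(C) = 2 (a(C) = -1*(-2) = 2)
m(B) = -5 (m(B) = -3 - 1*2 = -3 - 2 = -5)
g = 0 (g = 0**2 = 0)
L(z) = 0 (L(z) = -3*0 = 0)
-19*L(m(p(-4)))*9 = -19*0*9 = 0*9 = 0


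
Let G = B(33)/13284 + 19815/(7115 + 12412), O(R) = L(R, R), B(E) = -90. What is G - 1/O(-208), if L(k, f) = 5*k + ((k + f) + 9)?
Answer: 7011098057/6950869974 ≈ 1.0087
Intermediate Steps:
L(k, f) = 9 + f + 6*k (L(k, f) = 5*k + ((f + k) + 9) = 5*k + (9 + f + k) = 9 + f + 6*k)
O(R) = 9 + 7*R (O(R) = 9 + R + 6*R = 9 + 7*R)
G = 4841945/4803642 (G = -90/13284 + 19815/(7115 + 12412) = -90*1/13284 + 19815/19527 = -5/738 + 19815*(1/19527) = -5/738 + 6605/6509 = 4841945/4803642 ≈ 1.0080)
G - 1/O(-208) = 4841945/4803642 - 1/(9 + 7*(-208)) = 4841945/4803642 - 1/(9 - 1456) = 4841945/4803642 - 1/(-1447) = 4841945/4803642 - 1*(-1/1447) = 4841945/4803642 + 1/1447 = 7011098057/6950869974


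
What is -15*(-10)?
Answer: 150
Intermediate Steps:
-15*(-10) = -3*(-50) = 150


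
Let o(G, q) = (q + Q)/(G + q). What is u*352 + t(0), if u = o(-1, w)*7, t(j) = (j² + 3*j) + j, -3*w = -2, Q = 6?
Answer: -49280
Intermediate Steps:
w = ⅔ (w = -⅓*(-2) = ⅔ ≈ 0.66667)
t(j) = j² + 4*j
o(G, q) = (6 + q)/(G + q) (o(G, q) = (q + 6)/(G + q) = (6 + q)/(G + q))
u = -140 (u = ((6 + ⅔)/(-1 + ⅔))*7 = ((20/3)/(-⅓))*7 = -3*20/3*7 = -20*7 = -140)
u*352 + t(0) = -140*352 + 0*(4 + 0) = -49280 + 0*4 = -49280 + 0 = -49280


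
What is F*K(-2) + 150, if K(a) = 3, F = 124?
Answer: 522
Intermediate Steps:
F*K(-2) + 150 = 124*3 + 150 = 372 + 150 = 522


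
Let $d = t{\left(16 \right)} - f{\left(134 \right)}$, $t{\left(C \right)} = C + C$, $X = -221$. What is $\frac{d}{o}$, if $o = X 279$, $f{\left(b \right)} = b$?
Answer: $\frac{2}{1209} \approx 0.0016543$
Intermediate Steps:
$t{\left(C \right)} = 2 C$
$d = -102$ ($d = 2 \cdot 16 - 134 = 32 - 134 = -102$)
$o = -61659$ ($o = \left(-221\right) 279 = -61659$)
$\frac{d}{o} = - \frac{102}{-61659} = \left(-102\right) \left(- \frac{1}{61659}\right) = \frac{2}{1209}$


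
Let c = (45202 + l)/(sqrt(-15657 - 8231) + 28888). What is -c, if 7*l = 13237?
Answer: -170052823/104317554 + 47093*I*sqrt(1493)/208635108 ≈ -1.6301 + 0.0087216*I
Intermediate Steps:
l = 1891 (l = (1/7)*13237 = 1891)
c = 47093/(28888 + 4*I*sqrt(1493)) (c = (45202 + 1891)/(sqrt(-15657 - 8231) + 28888) = 47093/(sqrt(-23888) + 28888) = 47093/(4*I*sqrt(1493) + 28888) = 47093/(28888 + 4*I*sqrt(1493)) ≈ 1.6301 - 0.0087216*I)
-c = -(170052823/104317554 - 47093*I*sqrt(1493)/208635108) = -170052823/104317554 + 47093*I*sqrt(1493)/208635108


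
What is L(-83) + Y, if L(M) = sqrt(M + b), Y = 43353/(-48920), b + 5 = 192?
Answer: -43353/48920 + 2*sqrt(26) ≈ 9.3118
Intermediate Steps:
b = 187 (b = -5 + 192 = 187)
Y = -43353/48920 (Y = 43353*(-1/48920) = -43353/48920 ≈ -0.88620)
L(M) = sqrt(187 + M) (L(M) = sqrt(M + 187) = sqrt(187 + M))
L(-83) + Y = sqrt(187 - 83) - 43353/48920 = sqrt(104) - 43353/48920 = 2*sqrt(26) - 43353/48920 = -43353/48920 + 2*sqrt(26)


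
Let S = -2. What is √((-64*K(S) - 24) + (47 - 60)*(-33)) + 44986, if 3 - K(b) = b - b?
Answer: 44986 + √213 ≈ 45001.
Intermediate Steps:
K(b) = 3 (K(b) = 3 - (b - b) = 3 - 1*0 = 3 + 0 = 3)
√((-64*K(S) - 24) + (47 - 60)*(-33)) + 44986 = √((-64*3 - 24) + (47 - 60)*(-33)) + 44986 = √((-192 - 24) - 13*(-33)) + 44986 = √(-216 + 429) + 44986 = √213 + 44986 = 44986 + √213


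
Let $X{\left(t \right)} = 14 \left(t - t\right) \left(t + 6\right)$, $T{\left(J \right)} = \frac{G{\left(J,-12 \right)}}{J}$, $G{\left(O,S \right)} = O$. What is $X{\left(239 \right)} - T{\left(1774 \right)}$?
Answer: $-1$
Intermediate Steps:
$T{\left(J \right)} = 1$ ($T{\left(J \right)} = \frac{J}{J} = 1$)
$X{\left(t \right)} = 0$ ($X{\left(t \right)} = 14 \cdot 0 \left(6 + t\right) = 0 \left(6 + t\right) = 0$)
$X{\left(239 \right)} - T{\left(1774 \right)} = 0 - 1 = -1$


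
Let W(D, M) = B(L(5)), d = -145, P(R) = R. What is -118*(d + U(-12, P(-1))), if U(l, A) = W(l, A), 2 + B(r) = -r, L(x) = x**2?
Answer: 20296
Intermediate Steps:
B(r) = -2 - r
W(D, M) = -27 (W(D, M) = -2 - 1*5**2 = -2 - 1*25 = -2 - 25 = -27)
U(l, A) = -27
-118*(d + U(-12, P(-1))) = -118*(-145 - 27) = -118*(-172) = 20296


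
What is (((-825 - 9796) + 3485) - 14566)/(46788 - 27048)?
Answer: -3617/3290 ≈ -1.0994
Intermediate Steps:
(((-825 - 9796) + 3485) - 14566)/(46788 - 27048) = ((-10621 + 3485) - 14566)/19740 = (-7136 - 14566)*(1/19740) = -21702*1/19740 = -3617/3290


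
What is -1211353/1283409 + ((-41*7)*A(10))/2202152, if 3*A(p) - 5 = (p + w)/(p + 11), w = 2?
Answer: -2668267488653/2826261696168 ≈ -0.94410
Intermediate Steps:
A(p) = 5/3 + (2 + p)/(3*(11 + p)) (A(p) = 5/3 + ((p + 2)/(p + 11))/3 = 5/3 + ((2 + p)/(11 + p))/3 = 5/3 + (2 + p)/(3*(11 + p)))
-1211353/1283409 + ((-41*7)*A(10))/2202152 = -1211353/1283409 + ((-41*7)*((19 + 2*10)/(11 + 10)))/2202152 = -1211353*1/1283409 - 287*(19 + 20)/21*(1/2202152) = -1211353/1283409 - 41*39/3*(1/2202152) = -1211353/1283409 - 287*13/7*(1/2202152) = -1211353/1283409 - 533*1/2202152 = -1211353/1283409 - 533/2202152 = -2668267488653/2826261696168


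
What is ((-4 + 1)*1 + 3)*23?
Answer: 0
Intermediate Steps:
((-4 + 1)*1 + 3)*23 = (-3*1 + 3)*23 = (-3 + 3)*23 = 0*23 = 0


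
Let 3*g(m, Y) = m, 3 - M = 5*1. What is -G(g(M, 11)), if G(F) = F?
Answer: ⅔ ≈ 0.66667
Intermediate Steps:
M = -2 (M = 3 - 5 = -2)
g(m, Y) = m/3
-G(g(M, 11)) = -(-2)/3 = -1*(-⅔) = ⅔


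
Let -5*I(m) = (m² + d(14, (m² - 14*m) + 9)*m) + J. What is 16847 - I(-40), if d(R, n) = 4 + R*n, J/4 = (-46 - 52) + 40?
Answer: -1129197/5 ≈ -2.2584e+5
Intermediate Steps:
J = -232 (J = 4*((-46 - 52) + 40) = 4*(-98 + 40) = 4*(-58) = -232)
I(m) = 232/5 - m²/5 - m*(130 - 196*m + 14*m²)/5 (I(m) = -((m² + (4 + 14*((m² - 14*m) + 9))*m) - 232)/5 = -((m² + (4 + 14*(9 + m² - 14*m))*m) - 232)/5 = -((m² + (4 + (126 - 196*m + 14*m²))*m) - 232)/5 = -((m² + (130 - 196*m + 14*m²)*m) - 232)/5 = -((m² + m*(130 - 196*m + 14*m²)) - 232)/5 = -(-232 + m² + m*(130 - 196*m + 14*m²))/5 = 232/5 - m²/5 - m*(130 - 196*m + 14*m²)/5)
16847 - I(-40) = 16847 - (232/5 - 26*(-40) + 39*(-40)² - 14/5*(-40)³) = 16847 - (232/5 + 1040 + 39*1600 - 14/5*(-64000)) = 16847 - (232/5 + 1040 + 62400 + 179200) = 16847 - 1*1213432/5 = 16847 - 1213432/5 = -1129197/5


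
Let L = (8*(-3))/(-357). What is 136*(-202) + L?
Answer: -3269160/119 ≈ -27472.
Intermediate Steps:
L = 8/119 (L = -24*(-1/357) = 8/119 ≈ 0.067227)
136*(-202) + L = 136*(-202) + 8/119 = -27472 + 8/119 = -3269160/119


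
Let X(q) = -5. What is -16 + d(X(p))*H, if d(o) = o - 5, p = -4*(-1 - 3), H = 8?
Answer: -96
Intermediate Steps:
p = 16 (p = -4*(-4) = 16)
d(o) = -5 + o
-16 + d(X(p))*H = -16 + (-5 - 5)*8 = -16 - 10*8 = -16 - 80 = -96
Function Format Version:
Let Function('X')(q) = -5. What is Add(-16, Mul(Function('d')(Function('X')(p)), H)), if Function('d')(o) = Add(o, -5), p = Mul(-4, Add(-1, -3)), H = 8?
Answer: -96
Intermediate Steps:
p = 16 (p = Mul(-4, -4) = 16)
Function('d')(o) = Add(-5, o)
Add(-16, Mul(Function('d')(Function('X')(p)), H)) = Add(-16, Mul(Add(-5, -5), 8)) = Add(-16, Mul(-10, 8)) = Add(-16, -80) = -96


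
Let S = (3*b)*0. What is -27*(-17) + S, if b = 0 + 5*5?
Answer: 459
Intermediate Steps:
b = 25 (b = 0 + 25 = 25)
S = 0 (S = (3*25)*0 = 75*0 = 0)
-27*(-17) + S = -27*(-17) + 0 = 459 + 0 = 459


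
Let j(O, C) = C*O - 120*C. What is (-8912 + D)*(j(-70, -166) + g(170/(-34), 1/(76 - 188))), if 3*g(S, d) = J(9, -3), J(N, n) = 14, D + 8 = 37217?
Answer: 2677858298/3 ≈ 8.9262e+8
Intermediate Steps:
D = 37209 (D = -8 + 37217 = 37209)
j(O, C) = -120*C + C*O
g(S, d) = 14/3 (g(S, d) = (1/3)*14 = 14/3)
(-8912 + D)*(j(-70, -166) + g(170/(-34), 1/(76 - 188))) = (-8912 + 37209)*(-166*(-120 - 70) + 14/3) = 28297*(-166*(-190) + 14/3) = 28297*(31540 + 14/3) = 28297*(94634/3) = 2677858298/3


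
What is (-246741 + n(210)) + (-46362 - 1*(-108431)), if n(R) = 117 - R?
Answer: -184765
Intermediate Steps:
(-246741 + n(210)) + (-46362 - 1*(-108431)) = (-246741 + (117 - 1*210)) + (-46362 - 1*(-108431)) = (-246741 + (117 - 210)) + (-46362 + 108431) = (-246741 - 93) + 62069 = -246834 + 62069 = -184765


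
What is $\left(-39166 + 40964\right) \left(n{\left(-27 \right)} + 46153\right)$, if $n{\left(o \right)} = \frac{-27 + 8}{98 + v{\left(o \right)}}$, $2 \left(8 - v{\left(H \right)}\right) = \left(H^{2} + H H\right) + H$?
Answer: $\frac{101156459910}{1219} \approx 8.2983 \cdot 10^{7}$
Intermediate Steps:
$v{\left(H \right)} = 8 - H^{2} - \frac{H}{2}$ ($v{\left(H \right)} = 8 - \frac{\left(H^{2} + H H\right) + H}{2} = 8 - \frac{\left(H^{2} + H^{2}\right) + H}{2} = 8 - \frac{2 H^{2} + H}{2} = 8 - \frac{H + 2 H^{2}}{2} = 8 - \left(H^{2} + \frac{H}{2}\right) = 8 - H^{2} - \frac{H}{2}$)
$n{\left(o \right)} = - \frac{19}{106 - o^{2} - \frac{o}{2}}$ ($n{\left(o \right)} = \frac{-27 + 8}{98 - \left(-8 + o^{2} + \frac{o}{2}\right)} = - \frac{19}{106 - o^{2} - \frac{o}{2}}$)
$\left(-39166 + 40964\right) \left(n{\left(-27 \right)} + 46153\right) = \left(-39166 + 40964\right) \left(\frac{38}{-212 - 27 + 2 \left(-27\right)^{2}} + 46153\right) = 1798 \left(\frac{38}{-212 - 27 + 2 \cdot 729} + 46153\right) = 1798 \left(\frac{38}{-212 - 27 + 1458} + 46153\right) = 1798 \left(\frac{38}{1219} + 46153\right) = 1798 \cdot \frac{56260545}{1219} = \frac{101156459910}{1219}$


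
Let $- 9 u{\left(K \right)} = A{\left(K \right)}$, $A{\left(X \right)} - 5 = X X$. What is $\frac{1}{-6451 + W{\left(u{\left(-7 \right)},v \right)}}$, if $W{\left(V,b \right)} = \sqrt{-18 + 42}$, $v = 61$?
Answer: $- \frac{6451}{41615377} - \frac{2 \sqrt{6}}{41615377} \approx -0.00015513$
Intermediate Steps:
$A{\left(X \right)} = 5 + X^{2}$ ($A{\left(X \right)} = 5 + X X = 5 + X^{2}$)
$u{\left(K \right)} = - \frac{5}{9} - \frac{K^{2}}{9}$ ($u{\left(K \right)} = - \frac{5 + K^{2}}{9} = - \frac{5}{9} - \frac{K^{2}}{9}$)
$W{\left(V,b \right)} = 2 \sqrt{6}$ ($W{\left(V,b \right)} = \sqrt{24} = 2 \sqrt{6}$)
$\frac{1}{-6451 + W{\left(u{\left(-7 \right)},v \right)}} = \frac{1}{-6451 + 2 \sqrt{6}}$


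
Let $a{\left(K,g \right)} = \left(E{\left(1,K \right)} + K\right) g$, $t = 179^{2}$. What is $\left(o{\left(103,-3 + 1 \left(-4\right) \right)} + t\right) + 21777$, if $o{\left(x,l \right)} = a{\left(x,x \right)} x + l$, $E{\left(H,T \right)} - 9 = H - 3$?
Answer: $1220801$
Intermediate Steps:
$t = 32041$
$E{\left(H,T \right)} = 6 + H$ ($E{\left(H,T \right)} = 9 + \left(H - 3\right) = 9 + \left(-3 + H\right) = 6 + H$)
$a{\left(K,g \right)} = g \left(7 + K\right)$ ($a{\left(K,g \right)} = \left(\left(6 + 1\right) + K\right) g = \left(7 + K\right) g = g \left(7 + K\right)$)
$o{\left(x,l \right)} = l + x^{2} \left(7 + x\right)$ ($o{\left(x,l \right)} = x \left(7 + x\right) x + l = x^{2} \left(7 + x\right) + l = l + x^{2} \left(7 + x\right)$)
$\left(o{\left(103,-3 + 1 \left(-4\right) \right)} + t\right) + 21777 = \left(\left(\left(-3 + 1 \left(-4\right)\right) + 103^{2} \left(7 + 103\right)\right) + 32041\right) + 21777 = \left(\left(\left(-3 - 4\right) + 10609 \cdot 110\right) + 32041\right) + 21777 = \left(\left(-7 + 1166990\right) + 32041\right) + 21777 = \left(1166983 + 32041\right) + 21777 = 1199024 + 21777 = 1220801$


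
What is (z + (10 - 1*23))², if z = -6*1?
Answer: 361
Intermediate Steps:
z = -6
(z + (10 - 1*23))² = (-6 + (10 - 1*23))² = (-6 + (10 - 23))² = (-6 - 13)² = (-19)² = 361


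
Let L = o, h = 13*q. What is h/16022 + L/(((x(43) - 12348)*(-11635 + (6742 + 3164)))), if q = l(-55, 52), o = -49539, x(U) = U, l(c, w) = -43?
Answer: -1812375959/48696225370 ≈ -0.037218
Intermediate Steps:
q = -43
h = -559 (h = 13*(-43) = -559)
L = -49539
h/16022 + L/(((x(43) - 12348)*(-11635 + (6742 + 3164)))) = -559/16022 - 49539*1/((-11635 + (6742 + 3164))*(43 - 12348)) = -559*1/16022 - 49539*(-1/(12305*(-11635 + 9906))) = -559/16022 - 49539/((-12305*(-1729))) = -559/16022 - 49539/21275345 = -559/16022 - 49539*1/21275345 = -559/16022 - 7077/3039335 = -1812375959/48696225370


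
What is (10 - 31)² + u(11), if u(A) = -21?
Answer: 420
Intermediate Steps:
(10 - 31)² + u(11) = (10 - 31)² - 21 = (-21)² - 21 = 441 - 21 = 420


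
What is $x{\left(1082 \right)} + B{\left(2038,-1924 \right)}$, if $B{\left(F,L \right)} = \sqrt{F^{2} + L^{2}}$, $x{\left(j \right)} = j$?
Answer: $1082 + 2 \sqrt{1963805} \approx 3884.7$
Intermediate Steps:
$x{\left(1082 \right)} + B{\left(2038,-1924 \right)} = 1082 + \sqrt{2038^{2} + \left(-1924\right)^{2}} = 1082 + \sqrt{4153444 + 3701776} = 1082 + \sqrt{7855220} = 1082 + 2 \sqrt{1963805}$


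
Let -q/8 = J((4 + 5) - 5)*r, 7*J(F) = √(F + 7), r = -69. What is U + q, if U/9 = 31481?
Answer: 283329 + 552*√11/7 ≈ 2.8359e+5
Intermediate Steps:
U = 283329 (U = 9*31481 = 283329)
J(F) = √(7 + F)/7 (J(F) = √(F + 7)/7 = √(7 + F)/7)
q = 552*√11/7 (q = -8*√(7 + ((4 + 5) - 5))/7*(-69) = -8*√(7 + (9 - 5))/7*(-69) = -8*√(7 + 4)/7*(-69) = -8*√11/7*(-69) = -(-552)*√11/7 = 552*√11/7 ≈ 261.54)
U + q = 283329 + 552*√11/7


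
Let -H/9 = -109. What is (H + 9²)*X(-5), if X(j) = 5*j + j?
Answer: -31860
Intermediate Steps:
H = 981 (H = -9*(-109) = 981)
X(j) = 6*j
(H + 9²)*X(-5) = (981 + 9²)*(6*(-5)) = (981 + 81)*(-30) = 1062*(-30) = -31860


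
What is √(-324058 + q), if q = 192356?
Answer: I*√131702 ≈ 362.91*I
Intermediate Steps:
√(-324058 + q) = √(-324058 + 192356) = √(-131702) = I*√131702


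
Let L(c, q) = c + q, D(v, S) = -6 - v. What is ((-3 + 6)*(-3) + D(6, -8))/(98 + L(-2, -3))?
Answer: -7/31 ≈ -0.22581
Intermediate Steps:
((-3 + 6)*(-3) + D(6, -8))/(98 + L(-2, -3)) = ((-3 + 6)*(-3) + (-6 - 1*6))/(98 + (-2 - 3)) = (3*(-3) + (-6 - 6))/(98 - 5) = (-9 - 12)/93 = -21*1/93 = -7/31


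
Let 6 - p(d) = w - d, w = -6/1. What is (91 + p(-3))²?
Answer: 10000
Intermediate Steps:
w = -6 (w = -6*1 = -6)
p(d) = 12 + d (p(d) = 6 - (-6 - d) = 6 + (6 + d) = 12 + d)
(91 + p(-3))² = (91 + (12 - 3))² = (91 + 9)² = 100² = 10000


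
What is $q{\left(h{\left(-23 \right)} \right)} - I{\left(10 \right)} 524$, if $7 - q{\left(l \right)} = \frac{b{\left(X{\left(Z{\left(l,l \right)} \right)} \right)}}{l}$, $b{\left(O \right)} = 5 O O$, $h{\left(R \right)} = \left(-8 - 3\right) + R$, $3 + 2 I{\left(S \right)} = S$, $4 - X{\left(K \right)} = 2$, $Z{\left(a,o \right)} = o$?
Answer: $- \frac{31049}{17} \approx -1826.4$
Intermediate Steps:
$X{\left(K \right)} = 2$ ($X{\left(K \right)} = 4 - 2 = 2$)
$I{\left(S \right)} = - \frac{3}{2} + \frac{S}{2}$
$h{\left(R \right)} = -11 + R$ ($h{\left(R \right)} = \left(-8 - 3\right) + R = -11 + R$)
$b{\left(O \right)} = 5 O^{2}$
$q{\left(l \right)} = 7 - \frac{20}{l}$ ($q{\left(l \right)} = 7 - \frac{5 \cdot 2^{2}}{l} = 7 - \frac{5 \cdot 4}{l} = 7 - \frac{20}{l}$)
$q{\left(h{\left(-23 \right)} \right)} - I{\left(10 \right)} 524 = \left(7 - \frac{20}{-11 - 23}\right) - \left(- \frac{3}{2} + \frac{1}{2} \cdot 10\right) 524 = \left(7 - \frac{20}{-34}\right) - \left(- \frac{3}{2} + 5\right) 524 = \left(7 - - \frac{10}{17}\right) - \frac{7}{2} \cdot 524 = \left(7 + \frac{10}{17}\right) - 1834 = \frac{129}{17} - 1834 = - \frac{31049}{17}$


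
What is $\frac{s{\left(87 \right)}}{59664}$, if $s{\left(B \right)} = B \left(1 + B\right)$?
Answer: $\frac{29}{226} \approx 0.12832$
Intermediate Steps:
$\frac{s{\left(87 \right)}}{59664} = \frac{87 \left(1 + 87\right)}{59664} = 87 \cdot 88 \cdot \frac{1}{59664} = 7656 \cdot \frac{1}{59664} = \frac{29}{226}$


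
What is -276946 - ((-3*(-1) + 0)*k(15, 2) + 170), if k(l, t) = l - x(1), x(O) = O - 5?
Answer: -277173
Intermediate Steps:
x(O) = -5 + O
k(l, t) = 4 + l (k(l, t) = l - (-5 + 1) = l - 1*(-4) = l + 4 = 4 + l)
-276946 - ((-3*(-1) + 0)*k(15, 2) + 170) = -276946 - ((-3*(-1) + 0)*(4 + 15) + 170) = -276946 - ((3 + 0)*19 + 170) = -276946 - (3*19 + 170) = -276946 - (57 + 170) = -276946 - 1*227 = -276946 - 227 = -277173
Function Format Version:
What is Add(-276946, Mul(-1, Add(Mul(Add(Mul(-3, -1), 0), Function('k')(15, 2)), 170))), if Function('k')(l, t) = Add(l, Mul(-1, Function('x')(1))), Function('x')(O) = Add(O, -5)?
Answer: -277173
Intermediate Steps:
Function('x')(O) = Add(-5, O)
Function('k')(l, t) = Add(4, l) (Function('k')(l, t) = Add(l, Mul(-1, Add(-5, 1))) = Add(l, Mul(-1, -4)) = Add(l, 4) = Add(4, l))
Add(-276946, Mul(-1, Add(Mul(Add(Mul(-3, -1), 0), Function('k')(15, 2)), 170))) = Add(-276946, Mul(-1, Add(Mul(Add(Mul(-3, -1), 0), Add(4, 15)), 170))) = Add(-276946, Mul(-1, Add(Mul(Add(3, 0), 19), 170))) = Add(-276946, Mul(-1, Add(Mul(3, 19), 170))) = Add(-276946, Mul(-1, Add(57, 170))) = Add(-276946, Mul(-1, 227)) = Add(-276946, -227) = -277173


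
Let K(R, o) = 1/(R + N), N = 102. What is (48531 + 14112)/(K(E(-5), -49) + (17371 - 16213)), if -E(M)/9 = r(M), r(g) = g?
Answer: 9208521/170227 ≈ 54.096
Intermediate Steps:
E(M) = -9*M
K(R, o) = 1/(102 + R) (K(R, o) = 1/(R + 102) = 1/(102 + R))
(48531 + 14112)/(K(E(-5), -49) + (17371 - 16213)) = (48531 + 14112)/(1/(102 - 9*(-5)) + (17371 - 16213)) = 62643/(1/(102 + 45) + 1158) = 62643/(1/147 + 1158) = 62643/(170227/147) = 62643*(147/170227) = 9208521/170227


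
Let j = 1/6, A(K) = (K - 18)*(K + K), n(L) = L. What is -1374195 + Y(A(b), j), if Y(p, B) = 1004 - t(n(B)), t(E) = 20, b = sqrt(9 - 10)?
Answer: -1373211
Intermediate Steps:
b = I (b = sqrt(-1) = I ≈ 1.0*I)
A(K) = 2*K*(-18 + K) (A(K) = (-18 + K)*(2*K) = 2*K*(-18 + K))
j = 1/6 ≈ 0.16667
Y(p, B) = 984 (Y(p, B) = 1004 - 1*20 = 1004 - 20 = 984)
-1374195 + Y(A(b), j) = -1374195 + 984 = -1373211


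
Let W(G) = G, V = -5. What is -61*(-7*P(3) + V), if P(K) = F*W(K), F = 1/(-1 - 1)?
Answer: -671/2 ≈ -335.50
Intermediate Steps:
F = -1/2 (F = 1/(-2) = -1/2 ≈ -0.50000)
P(K) = -K/2
-61*(-7*P(3) + V) = -61*(-(-7)*3/2 - 5) = -61*(-7*(-3/2) - 5) = -61*(21/2 - 5) = -61*11/2 = -671/2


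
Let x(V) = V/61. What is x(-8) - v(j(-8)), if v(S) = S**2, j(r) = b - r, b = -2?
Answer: -2204/61 ≈ -36.131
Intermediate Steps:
x(V) = V/61 (x(V) = V*(1/61) = V/61)
j(r) = -2 - r
x(-8) - v(j(-8)) = (1/61)*(-8) - (-2 - 1*(-8))**2 = -8/61 - (-2 + 8)**2 = -8/61 - 1*6**2 = -8/61 - 1*36 = -8/61 - 36 = -2204/61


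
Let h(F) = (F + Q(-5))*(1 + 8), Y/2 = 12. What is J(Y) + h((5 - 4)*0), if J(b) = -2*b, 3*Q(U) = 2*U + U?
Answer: -93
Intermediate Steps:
Y = 24 (Y = 2*12 = 24)
Q(U) = U (Q(U) = (2*U + U)/3 = (3*U)/3 = U)
h(F) = -45 + 9*F (h(F) = (F - 5)*(1 + 8) = (-5 + F)*9 = -45 + 9*F)
J(Y) + h((5 - 4)*0) = -2*24 + (-45 + 9*((5 - 4)*0)) = -48 + (-45 + 9*(1*0)) = -48 + (-45 + 9*0) = -48 + (-45 + 0) = -48 - 45 = -93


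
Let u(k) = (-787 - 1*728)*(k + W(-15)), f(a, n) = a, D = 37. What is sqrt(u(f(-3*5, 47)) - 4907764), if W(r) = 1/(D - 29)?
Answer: I*sqrt(78163654)/4 ≈ 2210.3*I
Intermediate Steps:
W(r) = 1/8 (W(r) = 1/(37 - 29) = 1/8)
u(k) = -1515/8 - 1515*k (u(k) = (-787 - 1*728)*(k + 1/8) = (-787 - 728)*(1/8 + k) = -1515*(1/8 + k) = -1515/8 - 1515*k)
sqrt(u(f(-3*5, 47)) - 4907764) = sqrt((-1515/8 - (-4545)*5) - 4907764) = sqrt((-1515/8 - 1515*(-15)) - 4907764) = sqrt((-1515/8 + 22725) - 4907764) = sqrt(180285/8 - 4907764) = sqrt(-39081827/8) = I*sqrt(78163654)/4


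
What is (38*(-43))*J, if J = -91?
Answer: 148694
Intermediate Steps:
(38*(-43))*J = (38*(-43))*(-91) = -1634*(-91) = 148694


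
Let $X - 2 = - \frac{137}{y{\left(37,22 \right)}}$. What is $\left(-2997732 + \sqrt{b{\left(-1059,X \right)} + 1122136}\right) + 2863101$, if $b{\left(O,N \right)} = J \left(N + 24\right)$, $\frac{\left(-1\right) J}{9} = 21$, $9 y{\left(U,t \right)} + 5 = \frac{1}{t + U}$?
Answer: $-134631 + \frac{\sqrt{209809390}}{14} \approx -1.336 \cdot 10^{5}$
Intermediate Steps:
$y{\left(U,t \right)} = - \frac{5}{9} + \frac{1}{9 \left(U + t\right)}$ ($y{\left(U,t \right)} = - \frac{5}{9} + \frac{1}{9 \left(t + U\right)} = - \frac{5}{9} + \frac{1}{9 \left(U + t\right)}$)
$J = -189$ ($J = \left(-9\right) 21 = -189$)
$X = \frac{24445}{98}$ ($X = 2 - \frac{137}{\frac{1}{9} \frac{1}{37 + 22} \left(1 - 185 - 110\right)} = 2 - \frac{137}{\frac{1}{9} \cdot \frac{1}{59} \left(1 - 185 - 110\right)} = 2 - \frac{137}{\frac{1}{9} \cdot \frac{1}{59} \left(-294\right)} = 2 - \frac{137}{- \frac{98}{177}} = 2 - - \frac{24249}{98} = 2 + \frac{24249}{98} = \frac{24445}{98} \approx 249.44$)
$b{\left(O,N \right)} = -4536 - 189 N$ ($b{\left(O,N \right)} = - 189 \left(N + 24\right) = - 189 \left(24 + N\right) = -4536 - 189 N$)
$\left(-2997732 + \sqrt{b{\left(-1059,X \right)} + 1122136}\right) + 2863101 = \left(-2997732 + \sqrt{\left(-4536 - \frac{660015}{14}\right) + 1122136}\right) + 2863101 = \left(-2997732 + \sqrt{- \frac{723519}{14} + 1122136}\right) + 2863101 = \left(-2997732 + \sqrt{\frac{14986385}{14}}\right) + 2863101 = \left(-2997732 + \frac{\sqrt{209809390}}{14}\right) + 2863101 = -134631 + \frac{\sqrt{209809390}}{14}$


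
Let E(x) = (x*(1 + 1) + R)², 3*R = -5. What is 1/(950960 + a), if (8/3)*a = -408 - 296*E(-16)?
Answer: 3/2474984 ≈ 1.2121e-6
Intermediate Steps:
R = -5/3 (R = (⅓)*(-5) = -5/3 ≈ -1.6667)
E(x) = (-5/3 + 2*x)² (E(x) = (x*(1 + 1) - 5/3)² = (x*2 - 5/3)² = (2*x - 5/3)² = (-5/3 + 2*x)²)
a = -377896/3 (a = 3*(-408 - 296*(-5 + 6*(-16))²/9)/8 = 3*(-408 - 296*(-5 - 96)²/9)/8 = 3*(-408 - 296*(-101)²/9)/8 = 3*(-408 - 296*10201/9)/8 = 3*(-408 - 3019496/9)/8 = (3/8)*(-3023168/9) = -377896/3 ≈ -1.2597e+5)
1/(950960 + a) = 1/(950960 - 377896/3) = 1/(2474984/3) = 3/2474984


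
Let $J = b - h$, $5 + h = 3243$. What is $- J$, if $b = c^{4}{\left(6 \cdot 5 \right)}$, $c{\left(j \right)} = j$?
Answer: $-806762$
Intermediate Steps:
$h = 3238$ ($h = -5 + 3243 = 3238$)
$b = 810000$ ($b = \left(6 \cdot 5\right)^{4} = 30^{4} = 810000$)
$J = 806762$ ($J = 810000 - 3238 = 806762$)
$- J = \left(-1\right) 806762 = -806762$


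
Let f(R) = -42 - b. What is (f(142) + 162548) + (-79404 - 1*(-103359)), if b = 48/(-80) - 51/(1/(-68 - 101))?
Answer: 889213/5 ≈ 1.7784e+5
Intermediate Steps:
b = 43092/5 (b = 48*(-1/80) - 51/(1/(-169)) = -⅗ - 51/(-1/169) = -⅗ - 51*(-169) = -⅗ + 8619 = 43092/5 ≈ 8618.4)
f(R) = -43302/5 (f(R) = -42 - 1*43092/5 = -42 - 43092/5 = -43302/5)
(f(142) + 162548) + (-79404 - 1*(-103359)) = (-43302/5 + 162548) + (-79404 - 1*(-103359)) = 769438/5 + (-79404 + 103359) = 769438/5 + 23955 = 889213/5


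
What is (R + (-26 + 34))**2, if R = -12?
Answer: 16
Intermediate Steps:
(R + (-26 + 34))**2 = (-12 + (-26 + 34))**2 = (-12 + 8)**2 = (-4)**2 = 16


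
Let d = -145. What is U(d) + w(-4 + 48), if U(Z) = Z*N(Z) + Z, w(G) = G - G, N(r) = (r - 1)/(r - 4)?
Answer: -42775/149 ≈ -287.08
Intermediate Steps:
N(r) = (-1 + r)/(-4 + r)
w(G) = 0
U(Z) = Z + Z*(-1 + Z)/(-4 + Z) (U(Z) = Z*((-1 + Z)/(-4 + Z)) + Z = Z*(-1 + Z)/(-4 + Z) + Z = Z + Z*(-1 + Z)/(-4 + Z))
U(d) + w(-4 + 48) = -145*(-5 + 2*(-145))/(-4 - 145) + 0 = -145*(-5 - 290)/(-149) + 0 = -145*(-1/149)*(-295) + 0 = -42775/149 + 0 = -42775/149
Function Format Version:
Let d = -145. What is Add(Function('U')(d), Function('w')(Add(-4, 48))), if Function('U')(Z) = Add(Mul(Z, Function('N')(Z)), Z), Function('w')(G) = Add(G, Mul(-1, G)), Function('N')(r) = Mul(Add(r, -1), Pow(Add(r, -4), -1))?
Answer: Rational(-42775, 149) ≈ -287.08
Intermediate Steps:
Function('N')(r) = Mul(Pow(Add(-4, r), -1), Add(-1, r)) (Function('N')(r) = Mul(Add(-1, r), Pow(Add(-4, r), -1)) = Mul(Pow(Add(-4, r), -1), Add(-1, r)))
Function('w')(G) = 0
Function('U')(Z) = Add(Z, Mul(Z, Pow(Add(-4, Z), -1), Add(-1, Z))) (Function('U')(Z) = Add(Mul(Z, Mul(Pow(Add(-4, Z), -1), Add(-1, Z))), Z) = Add(Mul(Z, Pow(Add(-4, Z), -1), Add(-1, Z)), Z) = Add(Z, Mul(Z, Pow(Add(-4, Z), -1), Add(-1, Z))))
Add(Function('U')(d), Function('w')(Add(-4, 48))) = Add(Mul(-145, Pow(Add(-4, -145), -1), Add(-5, Mul(2, -145))), 0) = Add(Mul(-145, Pow(-149, -1), Add(-5, -290)), 0) = Add(Mul(-145, Rational(-1, 149), -295), 0) = Add(Rational(-42775, 149), 0) = Rational(-42775, 149)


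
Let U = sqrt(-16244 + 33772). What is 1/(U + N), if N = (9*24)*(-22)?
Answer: -594/2820497 - sqrt(4382)/11281988 ≈ -0.00021647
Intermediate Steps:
U = 2*sqrt(4382) (U = sqrt(17528) = 2*sqrt(4382) ≈ 132.39)
N = -4752 (N = 216*(-22) = -4752)
1/(U + N) = 1/(2*sqrt(4382) - 4752) = 1/(-4752 + 2*sqrt(4382))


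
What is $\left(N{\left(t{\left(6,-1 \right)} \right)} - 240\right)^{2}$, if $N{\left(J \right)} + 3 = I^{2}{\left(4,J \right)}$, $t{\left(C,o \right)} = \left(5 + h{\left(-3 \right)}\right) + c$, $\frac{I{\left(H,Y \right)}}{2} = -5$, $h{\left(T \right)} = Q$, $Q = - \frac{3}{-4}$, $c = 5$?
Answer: $20449$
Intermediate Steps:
$Q = \frac{3}{4}$ ($Q = \left(-3\right) \left(- \frac{1}{4}\right) = \frac{3}{4} \approx 0.75$)
$h{\left(T \right)} = \frac{3}{4}$
$I{\left(H,Y \right)} = -10$ ($I{\left(H,Y \right)} = 2 \left(-5\right) = -10$)
$t{\left(C,o \right)} = \frac{43}{4}$ ($t{\left(C,o \right)} = \left(5 + \frac{3}{4}\right) + 5 = \frac{23}{4} + 5 = \frac{43}{4}$)
$N{\left(J \right)} = 97$ ($N{\left(J \right)} = -3 + \left(-10\right)^{2} = -3 + 100 = 97$)
$\left(N{\left(t{\left(6,-1 \right)} \right)} - 240\right)^{2} = \left(97 - 240\right)^{2} = \left(-143\right)^{2} = 20449$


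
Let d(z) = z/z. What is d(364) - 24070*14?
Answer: -336979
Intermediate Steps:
d(z) = 1
d(364) - 24070*14 = 1 - 24070*14 = 1 - 336980 = -336979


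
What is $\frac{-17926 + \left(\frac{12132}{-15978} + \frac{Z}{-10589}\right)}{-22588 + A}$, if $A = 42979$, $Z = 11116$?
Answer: $- \frac{168512483116}{191665252079} \approx -0.8792$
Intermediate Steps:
$\frac{-17926 + \left(\frac{12132}{-15978} + \frac{Z}{-10589}\right)}{-22588 + A} = \frac{-17926 + \left(\frac{12132}{-15978} + \frac{11116}{-10589}\right)}{-22588 + 42979} = \frac{-17926 + \left(12132 \left(- \frac{1}{15978}\right) + 11116 \left(- \frac{1}{10589}\right)\right)}{20391} = \left(-17926 - \frac{51012866}{28198507}\right) \frac{1}{20391} = \left(- \frac{505537449348}{28198507}\right) \frac{1}{20391} = - \frac{168512483116}{191665252079}$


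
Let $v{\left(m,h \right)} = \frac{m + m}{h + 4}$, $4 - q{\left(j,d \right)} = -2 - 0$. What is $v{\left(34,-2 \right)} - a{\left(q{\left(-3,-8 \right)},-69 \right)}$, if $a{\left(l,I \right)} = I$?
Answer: $103$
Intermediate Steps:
$q{\left(j,d \right)} = 6$ ($q{\left(j,d \right)} = 4 - \left(-2 - 0\right) = 4 - \left(-2 + 0\right) = 4 - -2 = 4 + 2 = 6$)
$v{\left(m,h \right)} = \frac{2 m}{4 + h}$
$v{\left(34,-2 \right)} - a{\left(q{\left(-3,-8 \right)},-69 \right)} = 2 \cdot 34 \frac{1}{4 - 2} - -69 = 2 \cdot 34 \cdot \frac{1}{2} + 69 = 34 + 69 = 103$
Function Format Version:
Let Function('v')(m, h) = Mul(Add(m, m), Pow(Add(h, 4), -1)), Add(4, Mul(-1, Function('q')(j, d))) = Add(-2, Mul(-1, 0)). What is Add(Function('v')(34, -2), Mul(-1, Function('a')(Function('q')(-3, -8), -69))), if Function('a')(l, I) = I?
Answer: 103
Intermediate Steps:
Function('q')(j, d) = 6 (Function('q')(j, d) = Add(4, Mul(-1, Add(-2, Mul(-1, 0)))) = Add(4, Mul(-1, Add(-2, 0))) = Add(4, Mul(-1, -2)) = Add(4, 2) = 6)
Function('v')(m, h) = Mul(2, m, Pow(Add(4, h), -1)) (Function('v')(m, h) = Mul(Mul(2, m), Pow(Add(4, h), -1)) = Mul(2, m, Pow(Add(4, h), -1)))
Add(Function('v')(34, -2), Mul(-1, Function('a')(Function('q')(-3, -8), -69))) = Add(Mul(2, 34, Pow(Add(4, -2), -1)), Mul(-1, -69)) = Add(Mul(2, 34, Pow(2, -1)), 69) = Add(Mul(2, 34, Rational(1, 2)), 69) = Add(34, 69) = 103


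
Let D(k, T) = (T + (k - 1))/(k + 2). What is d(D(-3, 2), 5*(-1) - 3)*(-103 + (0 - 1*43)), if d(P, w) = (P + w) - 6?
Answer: 1752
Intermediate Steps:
D(k, T) = (-1 + T + k)/(2 + k) (D(k, T) = (T + (-1 + k))/(2 + k) = (-1 + T + k)/(2 + k))
d(P, w) = -6 + P + w
d(D(-3, 2), 5*(-1) - 3)*(-103 + (0 - 1*43)) = (-6 + (-1 + 2 - 3)/(2 - 3) + (5*(-1) - 3))*(-103 + (0 - 1*43)) = (-6 - 2/(-1) + (-5 - 3))*(-103 + (0 - 43)) = (-6 - 1*(-2) - 8)*(-103 - 43) = (-6 + 2 - 8)*(-146) = -12*(-146) = 1752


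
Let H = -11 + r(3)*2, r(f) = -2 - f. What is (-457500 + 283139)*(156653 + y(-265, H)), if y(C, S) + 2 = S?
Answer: -27310163430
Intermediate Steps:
H = -21 (H = -11 + (-2 - 1*3)*2 = -11 + (-2 - 3)*2 = -11 - 5*2 = -11 - 10 = -21)
y(C, S) = -2 + S
(-457500 + 283139)*(156653 + y(-265, H)) = (-457500 + 283139)*(156653 + (-2 - 21)) = -174361*(156653 - 23) = -174361*156630 = -27310163430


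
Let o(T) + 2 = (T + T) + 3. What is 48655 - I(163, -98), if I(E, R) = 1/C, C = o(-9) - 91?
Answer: 5254741/108 ≈ 48655.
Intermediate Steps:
o(T) = 1 + 2*T (o(T) = -2 + ((T + T) + 3) = -2 + (2*T + 3) = -2 + (3 + 2*T) = 1 + 2*T)
C = -108 (C = (1 + 2*(-9)) - 91 = (1 - 18) - 91 = -17 - 91 = -108)
I(E, R) = -1/108 (I(E, R) = 1/(-108) = -1/108)
48655 - I(163, -98) = 48655 - 1*(-1/108) = 48655 + 1/108 = 5254741/108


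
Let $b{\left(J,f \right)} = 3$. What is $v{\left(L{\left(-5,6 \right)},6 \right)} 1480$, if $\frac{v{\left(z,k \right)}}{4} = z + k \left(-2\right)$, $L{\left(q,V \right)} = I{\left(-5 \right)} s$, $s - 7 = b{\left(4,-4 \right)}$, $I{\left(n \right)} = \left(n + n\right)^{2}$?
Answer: $5848960$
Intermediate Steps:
$I{\left(n \right)} = 4 n^{2}$ ($I{\left(n \right)} = \left(2 n\right)^{2} = 4 n^{2}$)
$s = 10$ ($s = 7 + 3 = 10$)
$L{\left(q,V \right)} = 1000$ ($L{\left(q,V \right)} = 4 \left(-5\right)^{2} \cdot 10 = 4 \cdot 25 \cdot 10 = 100 \cdot 10 = 1000$)
$v{\left(z,k \right)} = - 8 k + 4 z$ ($v{\left(z,k \right)} = 4 \left(z + k \left(-2\right)\right) = 4 \left(z - 2 k\right) = - 8 k + 4 z$)
$v{\left(L{\left(-5,6 \right)},6 \right)} 1480 = \left(\left(-8\right) 6 + 4 \cdot 1000\right) 1480 = \left(-48 + 4000\right) 1480 = 3952 \cdot 1480 = 5848960$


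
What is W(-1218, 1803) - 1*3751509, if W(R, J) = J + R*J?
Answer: -5945760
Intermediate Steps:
W(R, J) = J + J*R
W(-1218, 1803) - 1*3751509 = 1803*(1 - 1218) - 1*3751509 = 1803*(-1217) - 3751509 = -2194251 - 3751509 = -5945760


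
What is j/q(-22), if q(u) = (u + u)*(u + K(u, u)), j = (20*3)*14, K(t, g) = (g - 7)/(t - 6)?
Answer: 5880/6457 ≈ 0.91064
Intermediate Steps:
K(t, g) = (-7 + g)/(-6 + t)
j = 840 (j = 60*14 = 840)
q(u) = 2*u*(u + (-7 + u)/(-6 + u)) (q(u) = (u + u)*(u + (-7 + u)/(-6 + u)) = (2*u)*(u + (-7 + u)/(-6 + u)) = 2*u*(u + (-7 + u)/(-6 + u)))
j/q(-22) = 840/((2*(-22)*(-7 - 22 - 22*(-6 - 22))/(-6 - 22))) = 840/((2*(-22)*(-7 - 22 - 22*(-28))/(-28))) = 840/((2*(-22)*(-1/28)*(-7 - 22 + 616))) = 840/((2*(-22)*(-1/28)*587)) = 840/(6457/7) = 840*(7/6457) = 5880/6457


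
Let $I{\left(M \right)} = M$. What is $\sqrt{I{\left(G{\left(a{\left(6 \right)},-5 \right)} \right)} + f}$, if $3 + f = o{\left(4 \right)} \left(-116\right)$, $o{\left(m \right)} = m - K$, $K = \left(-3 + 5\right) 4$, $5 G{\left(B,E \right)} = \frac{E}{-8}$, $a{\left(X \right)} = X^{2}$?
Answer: $\frac{\sqrt{7378}}{4} \approx 21.474$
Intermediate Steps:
$G{\left(B,E \right)} = - \frac{E}{40}$ ($G{\left(B,E \right)} = \frac{E \frac{1}{-8}}{5} = \frac{E \left(- \frac{1}{8}\right)}{5} = \frac{\left(- \frac{1}{8}\right) E}{5} = - \frac{E}{40}$)
$K = 8$ ($K = 2 \cdot 4 = 8$)
$o{\left(m \right)} = -8 + m$ ($o{\left(m \right)} = m - 8 = -8 + m$)
$f = 461$ ($f = -3 + \left(-8 + 4\right) \left(-116\right) = -3 - -464 = -3 + 464 = 461$)
$\sqrt{I{\left(G{\left(a{\left(6 \right)},-5 \right)} \right)} + f} = \sqrt{\left(- \frac{1}{40}\right) \left(-5\right) + 461} = \sqrt{\frac{1}{8} + 461} = \sqrt{\frac{3689}{8}} = \frac{\sqrt{7378}}{4}$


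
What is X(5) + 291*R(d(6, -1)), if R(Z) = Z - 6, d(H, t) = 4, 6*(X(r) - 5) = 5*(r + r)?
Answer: -1706/3 ≈ -568.67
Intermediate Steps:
X(r) = 5 + 5*r/3 (X(r) = 5 + (5*(r + r))/6 = 5 + (5*(2*r))/6 = 5 + (10*r)/6 = 5 + 5*r/3)
R(Z) = -6 + Z
X(5) + 291*R(d(6, -1)) = (5 + (5/3)*5) + 291*(-6 + 4) = (5 + 25/3) + 291*(-2) = 40/3 - 582 = -1706/3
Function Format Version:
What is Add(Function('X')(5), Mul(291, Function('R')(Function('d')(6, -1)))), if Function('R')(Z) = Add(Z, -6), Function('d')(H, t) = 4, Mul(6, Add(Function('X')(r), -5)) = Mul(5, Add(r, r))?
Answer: Rational(-1706, 3) ≈ -568.67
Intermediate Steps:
Function('X')(r) = Add(5, Mul(Rational(5, 3), r)) (Function('X')(r) = Add(5, Mul(Rational(1, 6), Mul(5, Add(r, r)))) = Add(5, Mul(Rational(1, 6), Mul(5, Mul(2, r)))) = Add(5, Mul(Rational(1, 6), Mul(10, r))) = Add(5, Mul(Rational(5, 3), r)))
Function('R')(Z) = Add(-6, Z)
Add(Function('X')(5), Mul(291, Function('R')(Function('d')(6, -1)))) = Add(Add(5, Mul(Rational(5, 3), 5)), Mul(291, Add(-6, 4))) = Add(Add(5, Rational(25, 3)), Mul(291, -2)) = Add(Rational(40, 3), -582) = Rational(-1706, 3)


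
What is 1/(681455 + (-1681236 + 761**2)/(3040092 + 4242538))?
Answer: 1456526/992556704907 ≈ 1.4674e-6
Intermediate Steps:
1/(681455 + (-1681236 + 761**2)/(3040092 + 4242538)) = 1/(681455 + (-1681236 + 579121)/7282630) = 1/(681455 - 1102115*1/7282630) = 1/(681455 - 220423/1456526) = 1/(992556704907/1456526) = 1456526/992556704907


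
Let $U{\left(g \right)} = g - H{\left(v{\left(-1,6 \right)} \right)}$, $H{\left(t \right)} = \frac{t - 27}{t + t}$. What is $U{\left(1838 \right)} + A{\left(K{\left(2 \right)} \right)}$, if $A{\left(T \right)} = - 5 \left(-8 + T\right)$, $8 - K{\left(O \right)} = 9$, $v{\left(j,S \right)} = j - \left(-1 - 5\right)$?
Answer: $\frac{9426}{5} \approx 1885.2$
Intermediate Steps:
$v{\left(j,S \right)} = 6 + j$ ($v{\left(j,S \right)} = j - -6 = j + 6 = 6 + j$)
$H{\left(t \right)} = \frac{-27 + t}{2 t}$
$K{\left(O \right)} = -1$ ($K{\left(O \right)} = 8 - 9 = -1$)
$A{\left(T \right)} = 40 - 5 T$
$U{\left(g \right)} = \frac{11}{5} + g$ ($U{\left(g \right)} = g - \frac{-27 + \left(6 - 1\right)}{2 \left(6 - 1\right)} = g - \frac{-27 + 5}{2 \cdot 5} = g - \frac{1}{2} \cdot \frac{1}{5} \left(-22\right) = g - - \frac{11}{5} = g + \frac{11}{5} = \frac{11}{5} + g$)
$U{\left(1838 \right)} + A{\left(K{\left(2 \right)} \right)} = \left(\frac{11}{5} + 1838\right) + \left(40 - -5\right) = \frac{9201}{5} + \left(40 + 5\right) = \frac{9201}{5} + 45 = \frac{9426}{5}$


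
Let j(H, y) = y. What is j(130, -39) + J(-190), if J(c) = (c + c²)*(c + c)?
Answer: -13645839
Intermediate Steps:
J(c) = 2*c*(c + c²) (J(c) = (c + c²)*(2*c) = 2*c*(c + c²))
j(130, -39) + J(-190) = -39 + 2*(-190)²*(1 - 190) = -39 + 2*36100*(-189) = -39 - 13645800 = -13645839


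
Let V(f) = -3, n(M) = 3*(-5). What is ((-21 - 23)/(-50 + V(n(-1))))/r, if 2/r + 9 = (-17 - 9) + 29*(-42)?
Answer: -27566/53 ≈ -520.11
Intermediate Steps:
n(M) = -15
r = -2/1253 (r = 2/(-9 + ((-17 - 9) + 29*(-42))) = 2/(-9 + (-26 - 1218)) = 2/(-9 - 1244) = 2/(-1253) = 2*(-1/1253) = -2/1253 ≈ -0.0015962)
((-21 - 23)/(-50 + V(n(-1))))/r = ((-21 - 23)/(-50 - 3))/(-2/1253) = (-44/(-53))*(-1253/2) = -1/53*(-44)*(-1253/2) = (44/53)*(-1253/2) = -27566/53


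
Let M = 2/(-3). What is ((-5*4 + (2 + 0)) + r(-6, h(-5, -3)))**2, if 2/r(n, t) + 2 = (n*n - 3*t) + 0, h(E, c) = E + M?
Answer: 839056/2601 ≈ 322.59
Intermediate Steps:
M = -2/3 (M = 2*(-1/3) = -2/3 ≈ -0.66667)
h(E, c) = -2/3 + E (h(E, c) = E - 2/3 = -2/3 + E)
r(n, t) = 2/(-2 + n**2 - 3*t) (r(n, t) = 2/(-2 + ((n*n - 3*t) + 0)) = 2/(-2 + ((n**2 - 3*t) + 0)) = 2/(-2 + (n**2 - 3*t)) = 2/(-2 + n**2 - 3*t))
((-5*4 + (2 + 0)) + r(-6, h(-5, -3)))**2 = ((-5*4 + (2 + 0)) - 2/(2 - 1*(-6)**2 + 3*(-2/3 - 5)))**2 = ((-20 + 2) - 2/(2 - 1*36 + 3*(-17/3)))**2 = (-18 - 2/(2 - 36 - 17))**2 = (-18 - 2/(-51))**2 = (-18 - 2*(-1/51))**2 = (-18 + 2/51)**2 = (-916/51)**2 = 839056/2601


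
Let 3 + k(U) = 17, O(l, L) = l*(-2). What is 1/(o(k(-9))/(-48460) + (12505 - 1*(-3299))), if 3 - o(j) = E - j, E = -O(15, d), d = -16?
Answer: 48460/765861853 ≈ 6.3275e-5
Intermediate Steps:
O(l, L) = -2*l
k(U) = 14 (k(U) = -3 + 17 = 14)
E = 30 (E = -(-2)*15 = -1*(-30) = 30)
o(j) = -27 + j (o(j) = 3 - (30 - j) = 3 + (-30 + j) = -27 + j)
1/(o(k(-9))/(-48460) + (12505 - 1*(-3299))) = 1/((-27 + 14)/(-48460) + (12505 - 1*(-3299))) = 1/(-13*(-1/48460) + (12505 + 3299)) = 1/(13/48460 + 15804) = 1/(765861853/48460) = 48460/765861853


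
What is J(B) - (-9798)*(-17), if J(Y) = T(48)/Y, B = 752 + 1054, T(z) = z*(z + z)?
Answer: -50135598/301 ≈ -1.6656e+5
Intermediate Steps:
T(z) = 2*z**2 (T(z) = z*(2*z) = 2*z**2)
B = 1806
J(Y) = 4608/Y (J(Y) = (2*48**2)/Y = (2*2304)/Y = 4608/Y)
J(B) - (-9798)*(-17) = 4608/1806 - (-9798)*(-17) = 4608*(1/1806) - 1*166566 = 768/301 - 166566 = -50135598/301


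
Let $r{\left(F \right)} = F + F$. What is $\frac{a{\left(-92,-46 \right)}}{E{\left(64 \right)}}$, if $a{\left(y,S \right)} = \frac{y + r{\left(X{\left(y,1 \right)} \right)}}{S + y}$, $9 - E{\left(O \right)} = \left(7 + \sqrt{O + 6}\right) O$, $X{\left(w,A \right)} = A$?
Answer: $\frac{2195}{720659} - \frac{320 \sqrt{70}}{720659} \approx -0.00066927$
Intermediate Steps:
$r{\left(F \right)} = 2 F$
$E{\left(O \right)} = 9 - O \left(7 + \sqrt{6 + O}\right)$ ($E{\left(O \right)} = 9 - \left(7 + \sqrt{O + 6}\right) O = 9 - \left(7 + \sqrt{6 + O}\right) O = 9 - O \left(7 + \sqrt{6 + O}\right)$)
$a{\left(y,S \right)} = \frac{2 + y}{S + y}$ ($a{\left(y,S \right)} = \frac{y + 2 \cdot 1}{S + y} = \frac{y + 2}{S + y} = \frac{2 + y}{S + y}$)
$\frac{a{\left(-92,-46 \right)}}{E{\left(64 \right)}} = \frac{\frac{1}{-46 - 92} \left(2 - 92\right)}{9 - 448 - 64 \sqrt{6 + 64}} = \frac{\frac{1}{-138} \left(-90\right)}{9 - 448 - 64 \sqrt{70}} = \frac{\left(- \frac{1}{138}\right) \left(-90\right)}{9 - 448 - 64 \sqrt{70}} = \frac{15}{23 \left(-439 - 64 \sqrt{70}\right)}$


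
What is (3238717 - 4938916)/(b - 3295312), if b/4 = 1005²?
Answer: -1700199/744788 ≈ -2.2828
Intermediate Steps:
b = 4040100 (b = 4*1005² = 4*1010025 = 4040100)
(3238717 - 4938916)/(b - 3295312) = (3238717 - 4938916)/(4040100 - 3295312) = -1700199/744788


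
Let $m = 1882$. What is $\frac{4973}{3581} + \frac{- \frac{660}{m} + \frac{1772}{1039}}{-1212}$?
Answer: $\frac{2944059194891}{2121690912114} \approx 1.3876$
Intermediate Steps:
$\frac{4973}{3581} + \frac{- \frac{660}{m} + \frac{1772}{1039}}{-1212} = \frac{4973}{3581} + \frac{- \frac{660}{1882} + \frac{1772}{1039}}{-1212} = 4973 \cdot \frac{1}{3581} + \left(\left(-660\right) \frac{1}{1882} + 1772 \cdot \frac{1}{1039}\right) \left(- \frac{1}{1212}\right) = \frac{4973}{3581} + \left(- \frac{330}{941} + \frac{1772}{1039}\right) \left(- \frac{1}{1212}\right) = \frac{4973}{3581} + \frac{1324582}{977699} \left(- \frac{1}{1212}\right) = \frac{4973}{3581} - \frac{662291}{592485594} = \frac{2944059194891}{2121690912114}$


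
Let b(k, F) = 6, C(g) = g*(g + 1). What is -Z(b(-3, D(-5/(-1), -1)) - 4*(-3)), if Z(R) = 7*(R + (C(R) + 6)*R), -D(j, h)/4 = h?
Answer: -43974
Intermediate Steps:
D(j, h) = -4*h
C(g) = g*(1 + g)
Z(R) = 7*R + 7*R*(6 + R*(1 + R)) (Z(R) = 7*(R + (R*(1 + R) + 6)*R) = 7*(R + (6 + R*(1 + R))*R) = 7*(R + R*(6 + R*(1 + R))) = 7*R + 7*R*(6 + R*(1 + R)))
-Z(b(-3, D(-5/(-1), -1)) - 4*(-3)) = -7*(6 - 4*(-3))*(7 + (6 - 4*(-3))*(1 + (6 - 4*(-3)))) = -7*(6 + 12)*(7 + (6 + 12)*(1 + (6 + 12))) = -7*18*(7 + 18*(1 + 18)) = -7*18*(7 + 18*19) = -7*18*(7 + 342) = -7*18*349 = -1*43974 = -43974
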